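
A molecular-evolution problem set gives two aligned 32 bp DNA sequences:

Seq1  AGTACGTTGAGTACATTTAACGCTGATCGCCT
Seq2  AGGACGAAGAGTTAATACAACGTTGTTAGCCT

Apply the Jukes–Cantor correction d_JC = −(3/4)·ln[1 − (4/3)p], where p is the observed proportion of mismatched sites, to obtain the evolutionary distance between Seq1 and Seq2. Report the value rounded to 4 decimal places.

0.4042

Differing sites — 3:T/G; 7:T/A; 8:T/A; 13:A/T; 14:C/A; 17:T/A; 18:T/C; 23:C/T; 26:A/T; 28:C/A.
p = 10/32 = 0.312500.
d = −0.75 · ln(1 − (4/3)·0.312500) = −0.75 · ln(0.583333) = −0.75 · (-0.538997) = 0.4042.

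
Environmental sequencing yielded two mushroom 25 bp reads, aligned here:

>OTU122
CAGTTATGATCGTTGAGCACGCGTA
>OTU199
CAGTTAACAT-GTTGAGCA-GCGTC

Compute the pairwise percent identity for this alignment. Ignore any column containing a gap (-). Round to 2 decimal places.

Excluding the 2 gap columns leaves 23 comparable sites.
Mismatches occur at site 7 (T/A), site 8 (G/C), site 25 (A/C).
20 of the 23 comparable sites match, so the percent identity is 20/23 × 100 = 86.96%.

86.96%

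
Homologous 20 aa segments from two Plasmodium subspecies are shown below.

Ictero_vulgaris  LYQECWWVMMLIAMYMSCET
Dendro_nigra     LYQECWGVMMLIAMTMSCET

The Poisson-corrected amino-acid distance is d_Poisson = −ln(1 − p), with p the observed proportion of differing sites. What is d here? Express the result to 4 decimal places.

Differing sites — 7:W/G; 15:Y/T.
p = 2/20 = 0.100000.
d = −ln(1 − 0.100000) = −ln(0.900000) = 0.1054.

0.1054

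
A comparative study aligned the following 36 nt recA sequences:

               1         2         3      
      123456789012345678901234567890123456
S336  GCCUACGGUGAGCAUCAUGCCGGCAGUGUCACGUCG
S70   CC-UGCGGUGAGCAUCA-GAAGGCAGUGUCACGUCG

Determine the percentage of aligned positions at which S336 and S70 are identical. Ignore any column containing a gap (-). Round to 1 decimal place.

88.2%

Excluding the 2 gap columns leaves 34 comparable sites.
Mismatches occur at site 1 (G/C), site 5 (A/G), site 20 (C/A), site 21 (C/A).
30 of the 34 comparable sites match, so the percent identity is 30/34 × 100 = 88.2%.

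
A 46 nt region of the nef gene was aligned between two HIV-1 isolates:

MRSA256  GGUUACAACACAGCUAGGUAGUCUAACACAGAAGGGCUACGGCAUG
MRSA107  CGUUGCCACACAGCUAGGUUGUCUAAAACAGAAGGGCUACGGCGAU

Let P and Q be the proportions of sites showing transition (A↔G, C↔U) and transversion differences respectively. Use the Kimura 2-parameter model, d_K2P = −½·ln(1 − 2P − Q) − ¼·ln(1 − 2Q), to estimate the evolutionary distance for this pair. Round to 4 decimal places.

0.1981

Mismatches occur at site 1 (G→C, transversion), site 5 (A→G, transition), site 7 (A→C, transversion), site 20 (A→U, transversion), site 27 (C→A, transversion), site 44 (A→G, transition), site 45 (U→A, transversion), site 46 (G→U, transversion).
Of the 8 differences, 2 transitions and 6 transversions over 46 sites: P = 2/46 = 0.043478, Q = 6/46 = 0.130435.
d = −0.5·ln(0.782609) − 0.25·ln(0.739130) = −0.5·(-0.245122) − 0.25·(-0.302281) = 0.1981.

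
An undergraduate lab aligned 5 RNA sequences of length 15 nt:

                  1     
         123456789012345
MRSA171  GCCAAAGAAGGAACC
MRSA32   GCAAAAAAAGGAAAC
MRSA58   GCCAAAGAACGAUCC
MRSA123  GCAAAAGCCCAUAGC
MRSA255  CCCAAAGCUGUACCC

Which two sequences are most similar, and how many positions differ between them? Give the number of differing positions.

2

Pairwise Hamming distances:
  MRSA171 vs MRSA32: 3
  MRSA171 vs MRSA58: 2
  MRSA171 vs MRSA123: 7
  MRSA171 vs MRSA255: 5
  MRSA32 vs MRSA58: 5
  MRSA32 vs MRSA123: 7
  MRSA32 vs MRSA255: 8
  MRSA58 vs MRSA123: 7
  MRSA58 vs MRSA255: 6
  MRSA123 vs MRSA255: 8
The smallest is 2, between MRSA171 and MRSA58.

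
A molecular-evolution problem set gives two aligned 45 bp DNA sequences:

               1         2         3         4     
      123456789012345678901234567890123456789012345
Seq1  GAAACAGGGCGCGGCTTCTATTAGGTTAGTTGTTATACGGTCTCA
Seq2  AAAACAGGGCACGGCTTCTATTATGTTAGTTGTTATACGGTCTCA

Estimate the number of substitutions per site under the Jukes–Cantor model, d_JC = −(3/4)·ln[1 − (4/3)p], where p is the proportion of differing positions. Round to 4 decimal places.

0.0698

Mismatches occur at site 1 (G/A), site 11 (G/A), site 24 (G/T).
p = 3/45 = 0.066667.
d = −0.75 · ln(1 − (4/3)·0.066667) = −0.75 · ln(0.911111) = −0.75 · (-0.093091) = 0.0698.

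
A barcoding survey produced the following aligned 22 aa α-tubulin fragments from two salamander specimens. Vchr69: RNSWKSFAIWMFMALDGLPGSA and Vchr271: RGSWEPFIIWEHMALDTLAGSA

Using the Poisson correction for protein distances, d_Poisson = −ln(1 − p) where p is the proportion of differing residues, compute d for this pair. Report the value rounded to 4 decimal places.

Mismatches occur at site 2 (N→G), site 5 (K→E), site 6 (S→P), site 8 (A→I), site 11 (M→E), site 12 (F→H), site 17 (G→T), site 19 (P→A).
p = 8/22 = 0.363636.
d = −ln(1 − 0.363636) = −ln(0.636364) = 0.4520.

0.4520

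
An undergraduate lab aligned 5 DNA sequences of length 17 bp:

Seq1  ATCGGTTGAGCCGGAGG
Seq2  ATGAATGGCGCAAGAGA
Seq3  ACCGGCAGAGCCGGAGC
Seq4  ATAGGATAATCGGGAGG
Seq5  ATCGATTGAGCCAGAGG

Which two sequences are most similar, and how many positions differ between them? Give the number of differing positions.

2

Pairwise Hamming distances:
  Seq1 vs Seq2: 8
  Seq1 vs Seq3: 4
  Seq1 vs Seq4: 5
  Seq1 vs Seq5: 2
  Seq2 vs Seq3: 10
  Seq2 vs Seq4: 11
  Seq2 vs Seq5: 6
  Seq3 vs Seq4: 8
  Seq3 vs Seq5: 6
  Seq4 vs Seq5: 7
The smallest is 2, between Seq1 and Seq5.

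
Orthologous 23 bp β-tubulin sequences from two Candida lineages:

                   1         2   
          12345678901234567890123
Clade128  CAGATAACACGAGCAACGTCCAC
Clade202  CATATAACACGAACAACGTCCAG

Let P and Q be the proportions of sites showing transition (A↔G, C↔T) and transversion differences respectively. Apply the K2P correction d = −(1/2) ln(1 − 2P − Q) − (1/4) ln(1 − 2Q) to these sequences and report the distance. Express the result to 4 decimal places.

The sequences differ at positions 3 (G/T, transversion), 13 (G/A, transition), 23 (C/G, transversion).
Of the 3 differences, 1 transition and 2 transversions over 23 sites: P = 1/23 = 0.043478, Q = 2/23 = 0.086957.
d = −0.5·ln(0.826087) − 0.25·ln(0.826086) = −0.5·(-0.191055) − 0.25·(-0.191056) = 0.1433.

0.1433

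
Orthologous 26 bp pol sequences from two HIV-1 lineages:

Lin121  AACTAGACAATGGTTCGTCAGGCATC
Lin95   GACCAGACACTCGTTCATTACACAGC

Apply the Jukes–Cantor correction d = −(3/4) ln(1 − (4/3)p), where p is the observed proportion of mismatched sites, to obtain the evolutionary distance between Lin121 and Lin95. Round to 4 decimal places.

Differing sites — 1:A/G; 4:T/C; 10:A/C; 12:G/C; 17:G/A; 19:C/T; 21:G/C; 22:G/A; 25:T/G.
p = 9/26 = 0.346154.
d = −0.75 · ln(1 − (4/3)·0.346154) = −0.75 · ln(0.538461) = −0.75 · (-0.619040) = 0.4643.

0.4643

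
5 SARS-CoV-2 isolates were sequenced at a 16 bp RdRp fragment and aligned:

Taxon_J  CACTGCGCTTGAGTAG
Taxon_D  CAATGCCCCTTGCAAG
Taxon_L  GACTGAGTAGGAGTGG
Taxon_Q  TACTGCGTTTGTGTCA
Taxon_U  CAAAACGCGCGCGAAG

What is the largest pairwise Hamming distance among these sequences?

12

Pairwise Hamming distances:
  Taxon_J vs Taxon_D: 7
  Taxon_J vs Taxon_L: 6
  Taxon_J vs Taxon_Q: 5
  Taxon_J vs Taxon_U: 7
  Taxon_D vs Taxon_L: 12
  Taxon_D vs Taxon_Q: 11
  Taxon_D vs Taxon_U: 8
  Taxon_L vs Taxon_Q: 7
  Taxon_L vs Taxon_U: 11
  Taxon_Q vs Taxon_U: 11
The largest is 12, between Taxon_D and Taxon_L.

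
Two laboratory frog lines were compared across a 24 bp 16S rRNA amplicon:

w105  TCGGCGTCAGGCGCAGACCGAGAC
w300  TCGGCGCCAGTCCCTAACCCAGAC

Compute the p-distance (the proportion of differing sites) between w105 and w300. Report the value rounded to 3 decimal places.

0.250

Mismatches occur at site 7 (T↔C), site 11 (G↔T), site 13 (G↔C), site 15 (A↔T), site 16 (G↔A), site 20 (G↔C).
There are 6 differences over 24 sites, so p = 6/24 = 0.250.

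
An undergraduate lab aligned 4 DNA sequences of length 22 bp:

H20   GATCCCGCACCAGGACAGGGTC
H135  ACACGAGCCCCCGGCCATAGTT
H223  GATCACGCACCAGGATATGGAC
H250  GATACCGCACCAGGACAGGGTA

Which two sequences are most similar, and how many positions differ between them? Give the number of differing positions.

2

Pairwise Hamming distances:
  H20 vs H135: 11
  H20 vs H223: 4
  H20 vs H250: 2
  H135 vs H223: 12
  H135 vs H250: 12
  H223 vs H250: 6
The smallest is 2, between H20 and H250.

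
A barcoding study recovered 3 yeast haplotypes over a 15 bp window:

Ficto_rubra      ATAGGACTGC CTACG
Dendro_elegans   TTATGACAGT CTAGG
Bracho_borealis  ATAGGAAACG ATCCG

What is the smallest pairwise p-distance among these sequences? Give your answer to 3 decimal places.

Pairwise Hamming distances:
  Ficto_rubra vs Dendro_elegans: 5
  Ficto_rubra vs Bracho_borealis: 6
  Dendro_elegans vs Bracho_borealis: 8
The smallest is 5 mismatches, between Ficto_rubra and Dendro_elegans; p = 5/15 = 0.333.

0.333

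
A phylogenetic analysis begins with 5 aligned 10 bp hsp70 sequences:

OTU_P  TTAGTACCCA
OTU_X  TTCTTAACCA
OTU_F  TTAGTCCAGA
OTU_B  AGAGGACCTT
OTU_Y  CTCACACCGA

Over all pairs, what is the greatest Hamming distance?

8

Pairwise Hamming distances:
  OTU_P vs OTU_X: 3
  OTU_P vs OTU_F: 3
  OTU_P vs OTU_B: 5
  OTU_P vs OTU_Y: 5
  OTU_X vs OTU_F: 6
  OTU_X vs OTU_B: 8
  OTU_X vs OTU_Y: 5
  OTU_F vs OTU_B: 7
  OTU_F vs OTU_Y: 6
  OTU_B vs OTU_Y: 7
The largest is 8, between OTU_X and OTU_B.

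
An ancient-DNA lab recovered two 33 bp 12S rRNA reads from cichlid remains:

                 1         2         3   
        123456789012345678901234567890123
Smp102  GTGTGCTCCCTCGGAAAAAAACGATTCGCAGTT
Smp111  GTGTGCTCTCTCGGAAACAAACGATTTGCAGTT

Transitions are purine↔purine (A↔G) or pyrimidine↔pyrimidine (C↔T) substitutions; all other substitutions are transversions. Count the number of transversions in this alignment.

1

Differing sites — 9:C/T (Ti); 18:A/C (Tv); 27:C/T (Ti).
Of the 3 differences, 2 transitions and 1 transversion, so the answer is 1.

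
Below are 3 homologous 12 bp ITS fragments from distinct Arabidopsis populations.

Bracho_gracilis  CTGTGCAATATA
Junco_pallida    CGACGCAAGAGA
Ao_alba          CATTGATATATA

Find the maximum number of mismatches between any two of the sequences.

7

Pairwise Hamming distances:
  Bracho_gracilis vs Junco_pallida: 5
  Bracho_gracilis vs Ao_alba: 4
  Junco_pallida vs Ao_alba: 7
The largest is 7, between Junco_pallida and Ao_alba.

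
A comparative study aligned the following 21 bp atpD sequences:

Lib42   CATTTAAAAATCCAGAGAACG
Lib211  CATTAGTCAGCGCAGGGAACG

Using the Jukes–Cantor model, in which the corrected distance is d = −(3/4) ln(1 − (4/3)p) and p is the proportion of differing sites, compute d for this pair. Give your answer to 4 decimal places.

The sequences differ at positions 5 (T/A), 6 (A/G), 7 (A/T), 8 (A/C), 10 (A/G), 11 (T/C), 12 (C/G), 16 (A/G).
p = 8/21 = 0.380952.
d = −0.75 · ln(1 − (4/3)·0.380952) = −0.75 · ln(0.492064) = −0.75 · (-0.709146) = 0.5319.

0.5319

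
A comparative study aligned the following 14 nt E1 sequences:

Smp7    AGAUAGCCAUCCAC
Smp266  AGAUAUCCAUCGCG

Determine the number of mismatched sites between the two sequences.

4

Mismatches occur at site 6 (G↔U), site 12 (C↔G), site 13 (A↔C), site 14 (C↔G).
That gives 4 mismatches out of 14 aligned sites, so the Hamming distance is 4.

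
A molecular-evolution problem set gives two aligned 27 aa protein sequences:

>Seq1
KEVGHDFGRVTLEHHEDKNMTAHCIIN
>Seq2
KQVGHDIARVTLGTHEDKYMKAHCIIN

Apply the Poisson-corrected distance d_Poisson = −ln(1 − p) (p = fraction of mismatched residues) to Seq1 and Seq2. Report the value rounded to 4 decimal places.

0.3001

The sequences differ at positions 2 (E/Q), 7 (F/I), 8 (G/A), 13 (E/G), 14 (H/T), 19 (N/Y), 21 (T/K).
p = 7/27 = 0.259259.
d = −ln(1 − 0.259259) = −ln(0.740741) = 0.3001.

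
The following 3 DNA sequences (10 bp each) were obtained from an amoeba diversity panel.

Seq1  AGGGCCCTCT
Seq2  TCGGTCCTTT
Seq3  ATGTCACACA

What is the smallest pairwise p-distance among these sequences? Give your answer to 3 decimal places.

0.400

Pairwise Hamming distances:
  Seq1 vs Seq2: 4
  Seq1 vs Seq3: 5
  Seq2 vs Seq3: 8
The smallest is 4 mismatches, between Seq1 and Seq2; p = 4/10 = 0.400.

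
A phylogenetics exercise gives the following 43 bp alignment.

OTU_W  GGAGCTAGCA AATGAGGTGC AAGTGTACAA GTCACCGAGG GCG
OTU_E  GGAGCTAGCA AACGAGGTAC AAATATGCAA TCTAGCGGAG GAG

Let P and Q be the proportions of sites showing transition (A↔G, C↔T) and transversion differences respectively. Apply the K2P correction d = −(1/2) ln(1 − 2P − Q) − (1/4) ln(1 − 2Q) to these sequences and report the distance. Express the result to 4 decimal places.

Differing sites — 13:T/C (Ti); 19:G/A (Ti); 23:G/A (Ti); 25:G/A (Ti); 27:A/G (Ti); 31:G/T (Tv); 32:T/C (Ti); 33:C/T (Ti); 35:C/G (Tv); 38:A/G (Ti); 39:G/A (Ti); 42:C/A (Tv).
Of the 12 differences, 9 transitions and 3 transversions over 43 sites: P = 9/43 = 0.209302, Q = 3/43 = 0.069767.
d = −0.5·ln(0.511629) − 0.25·ln(0.860466) = −0.5·(-0.670156) − 0.25·(-0.150281) = 0.3726.

0.3726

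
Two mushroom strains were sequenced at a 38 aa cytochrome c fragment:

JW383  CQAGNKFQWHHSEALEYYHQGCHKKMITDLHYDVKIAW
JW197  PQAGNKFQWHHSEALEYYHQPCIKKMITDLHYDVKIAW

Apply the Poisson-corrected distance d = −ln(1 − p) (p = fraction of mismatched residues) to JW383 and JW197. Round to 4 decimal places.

0.0822

Differing sites — 1:C/P; 21:G/P; 23:H/I.
p = 3/38 = 0.078947.
d = −ln(1 − 0.078947) = −ln(0.921053) = 0.0822.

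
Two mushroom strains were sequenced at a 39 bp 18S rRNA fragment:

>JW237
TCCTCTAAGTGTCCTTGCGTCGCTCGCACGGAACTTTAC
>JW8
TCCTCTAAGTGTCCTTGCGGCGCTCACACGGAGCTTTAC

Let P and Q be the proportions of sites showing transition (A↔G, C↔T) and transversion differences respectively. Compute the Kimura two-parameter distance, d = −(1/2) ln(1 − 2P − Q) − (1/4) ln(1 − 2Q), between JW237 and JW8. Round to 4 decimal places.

The sequences differ at positions 20 (T/G, transversion), 26 (G/A, transition), 33 (A/G, transition).
Of the 3 differences, 2 transitions and 1 transversion over 39 sites: P = 2/39 = 0.051282, Q = 1/39 = 0.025641.
d = −0.5·ln(0.871795) − 0.25·ln(0.948718) = −0.5·(-0.137201) − 0.25·(-0.052644) = 0.0818.

0.0818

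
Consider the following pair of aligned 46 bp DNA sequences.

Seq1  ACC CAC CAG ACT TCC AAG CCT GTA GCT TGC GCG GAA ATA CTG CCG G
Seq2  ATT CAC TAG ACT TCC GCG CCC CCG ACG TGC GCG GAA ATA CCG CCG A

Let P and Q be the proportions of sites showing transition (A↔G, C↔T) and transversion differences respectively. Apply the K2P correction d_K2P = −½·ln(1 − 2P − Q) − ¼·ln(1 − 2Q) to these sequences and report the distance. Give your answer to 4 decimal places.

Differing sites — 2:C/T (Ti); 3:C/T (Ti); 7:C/T (Ti); 16:A/G (Ti); 17:A/C (Tv); 21:T/C (Ti); 22:G/C (Tv); 23:T/C (Ti); 24:A/G (Ti); 25:G/A (Ti); 27:T/G (Tv); 41:T/C (Ti); 46:G/A (Ti).
Of the 13 differences, 10 transitions and 3 transversions over 46 sites: P = 10/46 = 0.217391, Q = 3/46 = 0.065217.
d = −0.5·ln(0.500001) − 0.25·ln(0.869566) = −0.5·(-0.693145) − 0.25·(-0.139761) = 0.3815.

0.3815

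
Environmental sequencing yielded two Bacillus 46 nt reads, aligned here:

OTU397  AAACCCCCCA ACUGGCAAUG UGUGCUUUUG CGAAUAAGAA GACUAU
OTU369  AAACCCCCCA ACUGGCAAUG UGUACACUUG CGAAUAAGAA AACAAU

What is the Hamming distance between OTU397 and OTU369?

5

Differing sites — 24:G/A; 26:U/A; 27:U/C; 41:G/A; 44:U/A.
That gives 5 mismatches out of 46 aligned sites, so the Hamming distance is 5.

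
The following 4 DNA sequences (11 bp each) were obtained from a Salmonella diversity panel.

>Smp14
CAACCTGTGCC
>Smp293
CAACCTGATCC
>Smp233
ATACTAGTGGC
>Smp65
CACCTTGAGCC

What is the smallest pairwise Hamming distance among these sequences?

Pairwise Hamming distances:
  Smp14 vs Smp293: 2
  Smp14 vs Smp233: 5
  Smp14 vs Smp65: 3
  Smp293 vs Smp233: 7
  Smp293 vs Smp65: 3
  Smp233 vs Smp65: 6
The smallest is 2, between Smp14 and Smp293.

2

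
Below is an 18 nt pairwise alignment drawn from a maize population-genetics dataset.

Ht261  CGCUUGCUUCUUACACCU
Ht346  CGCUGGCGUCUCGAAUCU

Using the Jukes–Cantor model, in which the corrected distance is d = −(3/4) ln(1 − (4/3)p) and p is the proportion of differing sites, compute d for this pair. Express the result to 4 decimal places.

0.4408

Mismatches occur at site 5 (U/G), site 8 (U/G), site 12 (U/C), site 13 (A/G), site 14 (C/A), site 16 (C/U).
p = 6/18 = 0.333333.
d = −0.75 · ln(1 − (4/3)·0.333333) = −0.75 · ln(0.555556) = −0.75 · (-0.587786) = 0.4408.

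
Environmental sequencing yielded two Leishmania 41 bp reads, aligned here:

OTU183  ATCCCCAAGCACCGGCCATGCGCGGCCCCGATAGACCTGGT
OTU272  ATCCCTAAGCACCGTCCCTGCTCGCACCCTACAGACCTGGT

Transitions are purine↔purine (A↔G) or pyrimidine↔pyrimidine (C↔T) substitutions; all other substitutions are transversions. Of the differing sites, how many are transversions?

6

Mismatches occur at site 6 (C→T, transition), site 15 (G→T, transversion), site 18 (A→C, transversion), site 22 (G→T, transversion), site 25 (G→C, transversion), site 26 (C→A, transversion), site 30 (G→T, transversion), site 32 (T→C, transition).
Of the 8 differences, 2 transitions and 6 transversions, so the answer is 6.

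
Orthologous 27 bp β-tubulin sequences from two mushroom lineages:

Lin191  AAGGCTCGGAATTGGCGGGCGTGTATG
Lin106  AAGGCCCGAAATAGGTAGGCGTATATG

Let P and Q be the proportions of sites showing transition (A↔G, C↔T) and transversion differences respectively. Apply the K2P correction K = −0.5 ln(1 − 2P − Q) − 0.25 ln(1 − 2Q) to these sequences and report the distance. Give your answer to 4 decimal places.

0.2809

Differing sites — 6:T/C (Ti); 9:G/A (Ti); 13:T/A (Tv); 16:C/T (Ti); 17:G/A (Ti); 23:G/A (Ti).
Of the 6 differences, 5 transitions and 1 transversion over 27 sites: P = 5/27 = 0.185185, Q = 1/27 = 0.037037.
d = −0.5·ln(0.592593) − 0.25·ln(0.925926) = −0.5·(-0.523247) − 0.25·(-0.076961) = 0.2809.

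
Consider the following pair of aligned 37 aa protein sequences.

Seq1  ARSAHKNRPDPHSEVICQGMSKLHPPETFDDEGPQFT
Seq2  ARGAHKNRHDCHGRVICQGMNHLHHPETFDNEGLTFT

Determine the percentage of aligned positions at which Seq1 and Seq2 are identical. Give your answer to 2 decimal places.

70.27%

The sequences differ at positions 3 (S/G), 9 (P/H), 11 (P/C), 13 (S/G), 14 (E/R), 21 (S/N), 22 (K/H), 25 (P/H), 31 (D/N), 34 (P/L), 35 (Q/T).
26 of the 37 sites match, so the percent identity is 26/37 × 100 = 70.27%.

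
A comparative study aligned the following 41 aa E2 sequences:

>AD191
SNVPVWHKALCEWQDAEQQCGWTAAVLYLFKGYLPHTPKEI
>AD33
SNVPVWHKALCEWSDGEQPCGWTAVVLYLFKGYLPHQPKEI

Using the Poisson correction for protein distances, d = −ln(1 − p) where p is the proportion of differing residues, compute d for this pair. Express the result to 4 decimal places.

0.1301

Mismatches occur at site 14 (Q→S), site 16 (A→G), site 19 (Q→P), site 25 (A→V), site 37 (T→Q).
p = 5/41 = 0.121951.
d = −ln(1 − 0.121951) = −ln(0.878049) = 0.1301.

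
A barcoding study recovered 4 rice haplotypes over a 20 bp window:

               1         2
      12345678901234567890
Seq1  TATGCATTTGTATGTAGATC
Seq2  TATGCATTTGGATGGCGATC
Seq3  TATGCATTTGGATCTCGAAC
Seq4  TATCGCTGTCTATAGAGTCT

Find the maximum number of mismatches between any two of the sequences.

12

Pairwise Hamming distances:
  Seq1 vs Seq2: 3
  Seq1 vs Seq3: 4
  Seq1 vs Seq4: 10
  Seq2 vs Seq3: 3
  Seq2 vs Seq4: 11
  Seq3 vs Seq4: 12
The largest is 12, between Seq3 and Seq4.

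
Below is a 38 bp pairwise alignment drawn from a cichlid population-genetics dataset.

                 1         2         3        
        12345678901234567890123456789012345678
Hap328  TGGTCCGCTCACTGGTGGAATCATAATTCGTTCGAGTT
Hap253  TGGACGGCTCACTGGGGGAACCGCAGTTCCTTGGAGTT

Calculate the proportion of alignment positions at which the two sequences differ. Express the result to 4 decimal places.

0.2368

The sequences differ at positions 4 (T/A), 6 (C/G), 16 (T/G), 21 (T/C), 23 (A/G), 24 (T/C), 26 (A/G), 30 (G/C), 33 (C/G).
There are 9 differences over 38 sites, so p = 9/38 = 0.2368.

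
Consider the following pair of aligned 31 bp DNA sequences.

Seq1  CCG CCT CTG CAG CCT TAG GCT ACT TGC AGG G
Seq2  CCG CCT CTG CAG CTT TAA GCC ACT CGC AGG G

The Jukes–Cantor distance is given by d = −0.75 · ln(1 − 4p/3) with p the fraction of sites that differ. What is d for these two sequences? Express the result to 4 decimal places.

The sequences differ at positions 14 (C/T), 18 (G/A), 21 (T/C), 25 (T/C).
p = 4/31 = 0.129032.
d = −0.75 · ln(1 − (4/3)·0.129032) = −0.75 · ln(0.827957) = −0.75 · (-0.188794) = 0.1416.

0.1416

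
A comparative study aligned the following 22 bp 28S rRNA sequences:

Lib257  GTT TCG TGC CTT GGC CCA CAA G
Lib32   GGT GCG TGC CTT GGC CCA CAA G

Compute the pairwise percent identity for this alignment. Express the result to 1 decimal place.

90.9%

Mismatches occur at site 2 (T/G), site 4 (T/G).
20 of the 22 sites match, so the percent identity is 20/22 × 100 = 90.9%.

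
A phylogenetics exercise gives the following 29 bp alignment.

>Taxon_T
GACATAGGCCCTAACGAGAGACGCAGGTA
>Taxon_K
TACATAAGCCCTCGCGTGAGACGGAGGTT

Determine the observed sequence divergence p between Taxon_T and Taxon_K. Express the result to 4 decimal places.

0.2414

Mismatches occur at site 1 (G→T), site 7 (G→A), site 13 (A→C), site 14 (A→G), site 17 (A→T), site 24 (C→G), site 29 (A→T).
There are 7 differences over 29 sites, so p = 7/29 = 0.2414.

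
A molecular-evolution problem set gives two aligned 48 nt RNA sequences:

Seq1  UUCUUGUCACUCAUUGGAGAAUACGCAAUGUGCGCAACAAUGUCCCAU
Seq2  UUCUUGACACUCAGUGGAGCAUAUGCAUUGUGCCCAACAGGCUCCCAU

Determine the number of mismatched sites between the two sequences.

The sequences differ at positions 7 (U/A), 14 (U/G), 20 (A/C), 24 (C/U), 28 (A/U), 34 (G/C), 40 (A/G), 41 (U/G), 42 (G/C).
That gives 9 mismatches out of 48 aligned sites, so the Hamming distance is 9.

9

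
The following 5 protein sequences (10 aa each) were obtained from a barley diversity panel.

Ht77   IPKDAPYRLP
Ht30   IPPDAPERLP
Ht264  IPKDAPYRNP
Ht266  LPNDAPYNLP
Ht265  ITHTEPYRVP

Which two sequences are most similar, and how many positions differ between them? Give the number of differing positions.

Pairwise Hamming distances:
  Ht77 vs Ht30: 2
  Ht77 vs Ht264: 1
  Ht77 vs Ht266: 3
  Ht77 vs Ht265: 5
  Ht30 vs Ht264: 3
  Ht30 vs Ht266: 4
  Ht30 vs Ht265: 6
  Ht264 vs Ht266: 4
  Ht264 vs Ht265: 5
  Ht266 vs Ht265: 7
The smallest is 1, between Ht77 and Ht264.

1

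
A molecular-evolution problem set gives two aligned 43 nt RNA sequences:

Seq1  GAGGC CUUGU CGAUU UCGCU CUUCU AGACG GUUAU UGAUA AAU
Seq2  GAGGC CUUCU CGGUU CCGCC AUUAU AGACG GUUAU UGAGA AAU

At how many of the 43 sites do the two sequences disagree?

Differing sites — 9:G/C; 13:A/G; 16:U/C; 20:U/C; 21:C/A; 24:C/A; 39:U/G.
That gives 7 mismatches out of 43 aligned sites, so the Hamming distance is 7.

7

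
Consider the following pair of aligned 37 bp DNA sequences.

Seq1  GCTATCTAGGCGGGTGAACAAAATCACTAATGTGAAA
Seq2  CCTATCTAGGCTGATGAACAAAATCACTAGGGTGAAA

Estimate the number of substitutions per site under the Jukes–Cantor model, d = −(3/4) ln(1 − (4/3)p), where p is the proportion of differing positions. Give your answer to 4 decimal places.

Mismatches occur at site 1 (G→C), site 12 (G→T), site 14 (G→A), site 30 (A→G), site 31 (T→G).
p = 5/37 = 0.135135.
d = −0.75 · ln(1 − (4/3)·0.135135) = −0.75 · ln(0.819820) = −0.75 · (-0.198670) = 0.1490.

0.1490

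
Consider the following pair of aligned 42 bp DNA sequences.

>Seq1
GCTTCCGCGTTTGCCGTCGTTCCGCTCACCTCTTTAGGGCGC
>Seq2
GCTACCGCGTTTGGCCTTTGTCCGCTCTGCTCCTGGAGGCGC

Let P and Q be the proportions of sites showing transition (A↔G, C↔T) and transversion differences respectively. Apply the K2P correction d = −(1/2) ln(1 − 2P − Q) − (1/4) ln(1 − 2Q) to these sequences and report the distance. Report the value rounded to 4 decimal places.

0.3597

Differing sites — 4:T/A (Tv); 14:C/G (Tv); 16:G/C (Tv); 18:C/T (Ti); 19:G/T (Tv); 20:T/G (Tv); 28:A/T (Tv); 29:C/G (Tv); 33:T/C (Ti); 35:T/G (Tv); 36:A/G (Ti); 37:G/A (Ti).
Of the 12 differences, 4 transitions and 8 transversions over 42 sites: P = 4/42 = 0.095238, Q = 8/42 = 0.190476.
d = −0.5·ln(0.619048) − 0.25·ln(0.619048) = −0.5·(-0.479572) − 0.25·(-0.479572) = 0.3597.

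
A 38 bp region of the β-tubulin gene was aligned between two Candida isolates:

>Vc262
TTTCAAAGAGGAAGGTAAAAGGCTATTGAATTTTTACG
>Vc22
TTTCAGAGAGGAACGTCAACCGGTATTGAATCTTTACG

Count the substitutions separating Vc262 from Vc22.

7

Mismatches occur at site 6 (A↔G), site 14 (G↔C), site 17 (A↔C), site 20 (A↔C), site 21 (G↔C), site 23 (C↔G), site 32 (T↔C).
That gives 7 mismatches out of 38 aligned sites, so the Hamming distance is 7.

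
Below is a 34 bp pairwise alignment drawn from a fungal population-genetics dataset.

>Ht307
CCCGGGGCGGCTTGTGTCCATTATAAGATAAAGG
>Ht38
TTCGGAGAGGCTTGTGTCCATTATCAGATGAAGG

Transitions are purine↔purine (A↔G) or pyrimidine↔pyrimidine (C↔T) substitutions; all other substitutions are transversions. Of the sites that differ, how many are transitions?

4

The sequences differ at positions 1 (C/T, transition), 2 (C/T, transition), 6 (G/A, transition), 8 (C/A, transversion), 25 (A/C, transversion), 30 (A/G, transition).
Of the 6 differences, 4 transitions and 2 transversions, so the answer is 4.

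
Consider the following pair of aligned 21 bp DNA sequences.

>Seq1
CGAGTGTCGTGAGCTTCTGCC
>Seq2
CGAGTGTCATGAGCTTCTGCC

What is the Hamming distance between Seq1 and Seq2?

1

A single mismatch occurs at site 9 (G→A).
That gives 1 mismatch out of 21 aligned sites, so the Hamming distance is 1.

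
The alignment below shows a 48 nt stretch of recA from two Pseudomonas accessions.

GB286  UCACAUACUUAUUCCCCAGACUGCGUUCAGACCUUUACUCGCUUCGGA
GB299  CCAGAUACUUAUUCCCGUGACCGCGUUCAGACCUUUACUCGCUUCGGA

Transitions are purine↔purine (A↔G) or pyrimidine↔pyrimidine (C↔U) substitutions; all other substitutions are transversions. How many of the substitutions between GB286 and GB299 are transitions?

2

The sequences differ at positions 1 (U/C, transition), 4 (C/G, transversion), 17 (C/G, transversion), 18 (A/U, transversion), 22 (U/C, transition).
Of the 5 differences, 2 transitions and 3 transversions, so the answer is 2.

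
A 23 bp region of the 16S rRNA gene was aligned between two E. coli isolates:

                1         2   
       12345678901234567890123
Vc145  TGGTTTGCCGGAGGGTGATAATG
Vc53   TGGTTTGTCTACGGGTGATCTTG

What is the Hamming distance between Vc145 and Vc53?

Mismatches occur at site 8 (C↔T), site 10 (G↔T), site 11 (G↔A), site 12 (A↔C), site 20 (A↔C), site 21 (A↔T).
That gives 6 mismatches out of 23 aligned sites, so the Hamming distance is 6.

6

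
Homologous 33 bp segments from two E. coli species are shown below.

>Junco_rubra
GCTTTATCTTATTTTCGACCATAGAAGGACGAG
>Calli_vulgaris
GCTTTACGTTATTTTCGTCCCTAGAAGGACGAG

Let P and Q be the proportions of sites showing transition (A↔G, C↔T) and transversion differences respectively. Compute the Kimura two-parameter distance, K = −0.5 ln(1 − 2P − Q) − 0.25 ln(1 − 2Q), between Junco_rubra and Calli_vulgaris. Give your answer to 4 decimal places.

0.1323

Differing sites — 7:T/C (Ti); 8:C/G (Tv); 18:A/T (Tv); 21:A/C (Tv).
Of the 4 differences, 1 transition and 3 transversions over 33 sites: P = 1/33 = 0.030303, Q = 3/33 = 0.090909.
d = −0.5·ln(0.848485) − 0.25·ln(0.818182) = −0.5·(-0.164303) − 0.25·(-0.200670) = 0.1323.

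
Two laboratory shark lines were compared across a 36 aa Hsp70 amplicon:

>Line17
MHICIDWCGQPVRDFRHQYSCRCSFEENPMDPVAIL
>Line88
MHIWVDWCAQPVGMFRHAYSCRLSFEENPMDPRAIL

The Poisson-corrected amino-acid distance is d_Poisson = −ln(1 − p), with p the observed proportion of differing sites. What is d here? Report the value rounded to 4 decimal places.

Differing sites — 4:C/W; 5:I/V; 9:G/A; 13:R/G; 14:D/M; 18:Q/A; 23:C/L; 33:V/R.
p = 8/36 = 0.222222.
d = −ln(1 − 0.222222) = −ln(0.777778) = 0.2513.

0.2513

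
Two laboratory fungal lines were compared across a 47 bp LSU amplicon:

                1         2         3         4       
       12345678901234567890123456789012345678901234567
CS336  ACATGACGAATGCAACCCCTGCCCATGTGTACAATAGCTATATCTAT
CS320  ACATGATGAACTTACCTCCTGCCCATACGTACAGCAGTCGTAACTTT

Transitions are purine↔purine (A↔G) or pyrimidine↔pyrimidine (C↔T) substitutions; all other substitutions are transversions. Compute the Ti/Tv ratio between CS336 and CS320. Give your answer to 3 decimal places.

2.750

The sequences differ at positions 7 (C/T, transition), 11 (T/C, transition), 12 (G/T, transversion), 13 (C/T, transition), 15 (A/C, transversion), 17 (C/T, transition), 27 (G/A, transition), 28 (T/C, transition), 34 (A/G, transition), 35 (T/C, transition), 38 (C/T, transition), 39 (T/C, transition), 40 (A/G, transition), 43 (T/A, transversion), 46 (A/T, transversion).
Of the 15 differences, 11 transitions and 4 transversions, so Ti/Tv = 11/4 = 2.750.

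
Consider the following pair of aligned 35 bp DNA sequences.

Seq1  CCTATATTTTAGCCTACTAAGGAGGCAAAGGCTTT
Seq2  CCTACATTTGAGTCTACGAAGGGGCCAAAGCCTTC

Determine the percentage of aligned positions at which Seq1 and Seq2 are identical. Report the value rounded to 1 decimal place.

The sequences differ at positions 5 (T/C), 10 (T/G), 13 (C/T), 18 (T/G), 23 (A/G), 25 (G/C), 31 (G/C), 35 (T/C).
27 of the 35 sites match, so the percent identity is 27/35 × 100 = 77.1%.

77.1%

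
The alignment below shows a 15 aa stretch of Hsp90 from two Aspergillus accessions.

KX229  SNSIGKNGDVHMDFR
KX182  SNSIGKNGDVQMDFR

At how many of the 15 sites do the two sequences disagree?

A single mismatch occurs at site 11 (H/Q).
That gives 1 mismatch out of 15 aligned sites, so the Hamming distance is 1.

1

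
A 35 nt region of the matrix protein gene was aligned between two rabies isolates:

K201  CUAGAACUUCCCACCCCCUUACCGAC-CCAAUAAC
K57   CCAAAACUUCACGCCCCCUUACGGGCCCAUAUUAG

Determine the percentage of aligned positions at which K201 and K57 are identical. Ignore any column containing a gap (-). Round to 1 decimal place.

70.6%

Excluding the 1 gap column leaves 34 comparable sites.
Differing sites — 2:U/C; 4:G/A; 11:C/A; 13:A/G; 23:C/G; 25:A/G; 29:C/A; 30:A/U; 33:A/U; 35:C/G.
24 of the 34 comparable sites match, so the percent identity is 24/34 × 100 = 70.6%.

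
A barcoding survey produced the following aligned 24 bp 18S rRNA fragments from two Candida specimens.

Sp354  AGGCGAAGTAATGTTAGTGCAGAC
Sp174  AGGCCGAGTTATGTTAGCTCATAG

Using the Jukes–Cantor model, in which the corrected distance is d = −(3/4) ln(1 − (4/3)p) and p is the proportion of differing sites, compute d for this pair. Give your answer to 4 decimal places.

Mismatches occur at site 5 (G↔C), site 6 (A↔G), site 10 (A↔T), site 18 (T↔C), site 19 (G↔T), site 22 (G↔T), site 24 (C↔G).
p = 7/24 = 0.291667.
d = −0.75 · ln(1 − (4/3)·0.291667) = −0.75 · ln(0.611111) = −0.75 · (-0.492477) = 0.3694.

0.3694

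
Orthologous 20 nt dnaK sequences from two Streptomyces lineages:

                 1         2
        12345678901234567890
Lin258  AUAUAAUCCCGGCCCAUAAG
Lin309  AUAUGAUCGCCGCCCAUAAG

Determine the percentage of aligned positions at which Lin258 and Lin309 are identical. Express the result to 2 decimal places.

Differing sites — 5:A/G; 9:C/G; 11:G/C.
17 of the 20 sites match, so the percent identity is 17/20 × 100 = 85.00%.

85.00%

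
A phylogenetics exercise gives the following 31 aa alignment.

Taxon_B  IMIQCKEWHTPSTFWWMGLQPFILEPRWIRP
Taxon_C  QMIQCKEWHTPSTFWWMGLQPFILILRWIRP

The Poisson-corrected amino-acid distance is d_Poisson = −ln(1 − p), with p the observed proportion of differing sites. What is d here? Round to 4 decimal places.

The sequences differ at positions 1 (I/Q), 25 (E/I), 26 (P/L).
p = 3/31 = 0.096774.
d = −ln(1 − 0.096774) = −ln(0.903226) = 0.1018.

0.1018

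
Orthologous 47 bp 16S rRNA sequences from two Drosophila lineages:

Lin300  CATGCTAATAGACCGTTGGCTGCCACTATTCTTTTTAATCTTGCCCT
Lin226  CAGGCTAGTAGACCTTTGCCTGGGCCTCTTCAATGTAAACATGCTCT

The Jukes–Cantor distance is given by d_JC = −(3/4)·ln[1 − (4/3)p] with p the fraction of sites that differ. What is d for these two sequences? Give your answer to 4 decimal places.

0.3796

Differing sites — 3:T/G; 8:A/G; 15:G/T; 19:G/C; 23:C/G; 24:C/G; 25:A/C; 28:A/C; 32:T/A; 33:T/A; 35:T/G; 39:T/A; 41:T/A; 45:C/T.
p = 14/47 = 0.297872.
d = −0.75 · ln(1 − (4/3)·0.297872) = −0.75 · ln(0.602837) = −0.75 · (-0.506108) = 0.3796.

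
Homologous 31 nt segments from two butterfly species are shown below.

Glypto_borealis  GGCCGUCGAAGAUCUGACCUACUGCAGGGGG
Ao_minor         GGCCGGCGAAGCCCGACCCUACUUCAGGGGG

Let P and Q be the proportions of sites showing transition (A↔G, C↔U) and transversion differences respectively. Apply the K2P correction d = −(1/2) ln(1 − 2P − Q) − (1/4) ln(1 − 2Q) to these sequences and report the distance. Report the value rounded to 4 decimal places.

0.2688

Differing sites — 6:U/G (Tv); 12:A/C (Tv); 13:U/C (Ti); 15:U/G (Tv); 16:G/A (Ti); 17:A/C (Tv); 24:G/U (Tv).
Of the 7 differences, 2 transitions and 5 transversions over 31 sites: P = 2/31 = 0.064516, Q = 5/31 = 0.161290.
d = −0.5·ln(0.709678) − 0.25·ln(0.677420) = −0.5·(-0.342944) − 0.25·(-0.389464) = 0.2688.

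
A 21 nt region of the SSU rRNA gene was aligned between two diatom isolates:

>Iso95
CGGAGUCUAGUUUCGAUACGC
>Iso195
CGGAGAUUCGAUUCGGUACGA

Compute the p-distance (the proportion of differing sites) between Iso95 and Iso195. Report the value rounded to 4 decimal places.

0.2857

The sequences differ at positions 6 (U/A), 7 (C/U), 9 (A/C), 11 (U/A), 16 (A/G), 21 (C/A).
There are 6 differences over 21 sites, so p = 6/21 = 0.2857.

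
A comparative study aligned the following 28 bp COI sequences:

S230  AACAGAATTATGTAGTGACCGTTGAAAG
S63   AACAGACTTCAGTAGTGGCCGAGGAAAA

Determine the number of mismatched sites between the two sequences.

7

Differing sites — 7:A/C; 10:A/C; 11:T/A; 18:A/G; 22:T/A; 23:T/G; 28:G/A.
That gives 7 mismatches out of 28 aligned sites, so the Hamming distance is 7.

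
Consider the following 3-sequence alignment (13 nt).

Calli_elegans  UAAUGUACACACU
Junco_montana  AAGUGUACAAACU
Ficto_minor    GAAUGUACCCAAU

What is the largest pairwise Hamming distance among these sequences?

5

Pairwise Hamming distances:
  Calli_elegans vs Junco_montana: 3
  Calli_elegans vs Ficto_minor: 3
  Junco_montana vs Ficto_minor: 5
The largest is 5, between Junco_montana and Ficto_minor.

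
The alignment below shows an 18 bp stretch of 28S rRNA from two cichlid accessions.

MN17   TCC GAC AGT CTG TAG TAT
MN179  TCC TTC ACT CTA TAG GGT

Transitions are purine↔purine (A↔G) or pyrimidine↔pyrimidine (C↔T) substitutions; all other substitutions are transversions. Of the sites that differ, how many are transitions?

2

Differing sites — 4:G/T (Tv); 5:A/T (Tv); 8:G/C (Tv); 12:G/A (Ti); 16:T/G (Tv); 17:A/G (Ti).
Of the 6 differences, 2 transitions and 4 transversions, so the answer is 2.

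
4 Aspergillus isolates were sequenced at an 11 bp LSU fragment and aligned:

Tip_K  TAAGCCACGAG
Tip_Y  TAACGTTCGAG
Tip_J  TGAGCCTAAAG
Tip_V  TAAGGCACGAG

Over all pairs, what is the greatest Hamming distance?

Pairwise Hamming distances:
  Tip_K vs Tip_Y: 4
  Tip_K vs Tip_J: 4
  Tip_K vs Tip_V: 1
  Tip_Y vs Tip_J: 6
  Tip_Y vs Tip_V: 3
  Tip_J vs Tip_V: 5
The largest is 6, between Tip_Y and Tip_J.

6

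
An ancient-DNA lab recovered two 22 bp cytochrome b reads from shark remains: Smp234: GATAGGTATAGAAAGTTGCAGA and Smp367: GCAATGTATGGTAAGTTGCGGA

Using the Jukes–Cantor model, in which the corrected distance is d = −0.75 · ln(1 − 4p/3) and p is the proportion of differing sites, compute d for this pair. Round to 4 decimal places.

0.3390

The sequences differ at positions 2 (A/C), 3 (T/A), 5 (G/T), 10 (A/G), 12 (A/T), 20 (A/G).
p = 6/22 = 0.272727.
d = −0.75 · ln(1 − (4/3)·0.272727) = −0.75 · ln(0.636364) = −0.75 · (-0.451985) = 0.3390.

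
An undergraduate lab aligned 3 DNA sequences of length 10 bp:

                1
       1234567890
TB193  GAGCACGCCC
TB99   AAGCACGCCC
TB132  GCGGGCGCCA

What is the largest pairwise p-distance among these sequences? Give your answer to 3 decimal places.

Pairwise Hamming distances:
  TB193 vs TB99: 1
  TB193 vs TB132: 4
  TB99 vs TB132: 5
The largest is 5 mismatches, between TB99 and TB132; p = 5/10 = 0.500.

0.500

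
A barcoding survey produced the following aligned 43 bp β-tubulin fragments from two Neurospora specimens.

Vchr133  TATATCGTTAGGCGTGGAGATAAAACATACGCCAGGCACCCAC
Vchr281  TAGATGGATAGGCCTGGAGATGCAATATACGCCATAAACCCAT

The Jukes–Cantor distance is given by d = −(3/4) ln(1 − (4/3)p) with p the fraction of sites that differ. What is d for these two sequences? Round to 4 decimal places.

The sequences differ at positions 3 (T/G), 6 (C/G), 8 (T/A), 14 (G/C), 22 (A/G), 23 (A/C), 26 (C/T), 35 (G/T), 36 (G/A), 37 (C/A), 43 (C/T).
p = 11/43 = 0.255814.
d = −0.75 · ln(1 − (4/3)·0.255814) = −0.75 · ln(0.658915) = −0.75 · (-0.417161) = 0.3129.

0.3129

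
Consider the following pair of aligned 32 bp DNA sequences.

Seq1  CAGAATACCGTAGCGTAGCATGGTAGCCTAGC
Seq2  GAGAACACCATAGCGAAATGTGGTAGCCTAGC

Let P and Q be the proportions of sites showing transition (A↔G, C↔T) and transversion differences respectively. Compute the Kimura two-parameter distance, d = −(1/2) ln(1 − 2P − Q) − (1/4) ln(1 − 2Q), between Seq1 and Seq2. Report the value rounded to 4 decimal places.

The sequences differ at positions 1 (C/G, transversion), 6 (T/C, transition), 10 (G/A, transition), 16 (T/A, transversion), 18 (G/A, transition), 19 (C/T, transition), 20 (A/G, transition).
Of the 7 differences, 5 transitions and 2 transversions over 32 sites: P = 5/32 = 0.156250, Q = 2/32 = 0.062500.
d = −0.5·ln(0.625000) − 0.25·ln(0.875000) = −0.5·(-0.470004) − 0.25·(-0.133531) = 0.2684.

0.2684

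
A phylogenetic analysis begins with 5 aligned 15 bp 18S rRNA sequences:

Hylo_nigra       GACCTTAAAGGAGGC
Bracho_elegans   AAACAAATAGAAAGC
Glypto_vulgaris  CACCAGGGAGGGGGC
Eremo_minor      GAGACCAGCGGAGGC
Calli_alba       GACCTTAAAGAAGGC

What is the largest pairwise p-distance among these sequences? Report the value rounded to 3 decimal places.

0.600

Pairwise Hamming distances:
  Hylo_nigra vs Bracho_elegans: 7
  Hylo_nigra vs Glypto_vulgaris: 6
  Hylo_nigra vs Eremo_minor: 6
  Hylo_nigra vs Calli_alba: 1
  Bracho_elegans vs Glypto_vulgaris: 8
  Bracho_elegans vs Eremo_minor: 9
  Bracho_elegans vs Calli_alba: 6
  Glypto_vulgaris vs Eremo_minor: 8
  Glypto_vulgaris vs Calli_alba: 7
  Eremo_minor vs Calli_alba: 7
The largest is 9 mismatches, between Bracho_elegans and Eremo_minor; p = 9/15 = 0.600.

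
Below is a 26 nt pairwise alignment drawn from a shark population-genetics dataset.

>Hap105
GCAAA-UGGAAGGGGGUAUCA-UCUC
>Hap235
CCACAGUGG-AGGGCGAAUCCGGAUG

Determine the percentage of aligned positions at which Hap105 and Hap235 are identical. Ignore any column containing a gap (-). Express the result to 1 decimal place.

65.2%

Excluding the 3 gap columns leaves 23 comparable sites.
Mismatches occur at site 1 (G↔C), site 4 (A↔C), site 15 (G↔C), site 17 (U↔A), site 21 (A↔C), site 23 (U↔G), site 24 (C↔A), site 26 (C↔G).
15 of the 23 comparable sites match, so the percent identity is 15/23 × 100 = 65.2%.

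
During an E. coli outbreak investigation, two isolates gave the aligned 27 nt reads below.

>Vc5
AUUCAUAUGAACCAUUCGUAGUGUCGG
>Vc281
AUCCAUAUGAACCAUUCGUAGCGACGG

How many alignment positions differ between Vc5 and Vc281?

The sequences differ at positions 3 (U/C), 22 (U/C), 24 (U/A).
That gives 3 mismatches out of 27 aligned sites, so the Hamming distance is 3.

3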